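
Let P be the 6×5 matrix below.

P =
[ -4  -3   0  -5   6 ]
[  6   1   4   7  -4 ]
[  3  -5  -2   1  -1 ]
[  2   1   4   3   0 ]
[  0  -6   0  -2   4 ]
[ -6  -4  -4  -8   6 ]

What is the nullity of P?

2

Row reduce to echelon form.
R2 ← R2 + (3/2)·R1: [0, -7/2, 4, -1/2, 5]
R3 ← R3 + (3/4)·R1: [0, -29/4, -2, -11/4, 7/2]
R4 ← R4 + (1/2)·R1: [0, -1/2, 4, 1/2, 3]
R6 ← R6 − (3/2)·R1: [0, 1/2, -4, -1/2, -3]
R3 ← R3 − (29/14)·R2: [0, 0, -72/7, -12/7, -48/7]
R4 ← R4 − (1/7)·R2: [0, 0, 24/7, 4/7, 16/7]
R5 ← R5 − (12/7)·R2: [0, 0, -48/7, -8/7, -32/7]
R6 ← R6 + (1/7)·R2: [0, 0, -24/7, -4/7, -16/7]
R4 ← R4 + (1/3)·R3: [0, 0, 0, 0, 0]
R5 ← R5 − (2/3)·R3: [0, 0, 0, 0, 0]
R6 ← R6 − (1/3)·R3: [0, 0, 0, 0, 0]
3 nonzero rows, so rank(P) = 3.
P has 5 columns; by rank–nullity, nullity = 5 − 3 = 2.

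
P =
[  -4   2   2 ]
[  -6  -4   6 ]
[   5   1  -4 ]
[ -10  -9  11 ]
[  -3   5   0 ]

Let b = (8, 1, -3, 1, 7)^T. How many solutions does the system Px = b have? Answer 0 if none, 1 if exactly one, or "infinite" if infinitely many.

0

Row reduce the augmented matrix [P | b].
R2 ← R2 − (3/2)·R1: [0, -7, 3, -11]
R3 ← R3 + (5/4)·R1: [0, 7/2, -3/2, 7]
R4 ← R4 − (5/2)·R1: [0, -14, 6, -19]
R5 ← R5 − (3/4)·R1: [0, 7/2, -3/2, 1]
R3 ← R3 + (1/2)·R2: [0, 0, 0, 3/2]
R4 ← R4 − (2)·R2: [0, 0, 0, 3]
R5 ← R5 + (1/2)·R2: [0, 0, 0, -9/2]
R4 ← R4 − (2)·R3: [0, 0, 0, 0]
R5 ← R5 + (3)·R3: [0, 0, 0, 0]
The echelon form has 3 nonzero rows; the last pivot sits in the augmented column, so rank(P) = 2 but rank([P|b]) = 3.
Since the ranks differ, the system is inconsistent.
It has no solutions.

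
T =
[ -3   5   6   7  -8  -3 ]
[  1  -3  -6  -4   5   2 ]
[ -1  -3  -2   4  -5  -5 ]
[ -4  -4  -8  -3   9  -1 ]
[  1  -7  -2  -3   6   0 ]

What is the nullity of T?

Row reduce to echelon form.
R2 ← R2 + (1/3)·R1: [0, -4/3, -4, -5/3, 7/3, 1]
R3 ← R3 − (1/3)·R1: [0, -14/3, -4, 5/3, -7/3, -4]
R4 ← R4 − (4/3)·R1: [0, -32/3, -16, -37/3, 59/3, 3]
R5 ← R5 + (1/3)·R1: [0, -16/3, 0, -2/3, 10/3, -1]
R3 ← R3 − (7/2)·R2: [0, 0, 10, 15/2, -21/2, -15/2]
R4 ← R4 − (8)·R2: [0, 0, 16, 1, 1, -5]
R5 ← R5 − (4)·R2: [0, 0, 16, 6, -6, -5]
R4 ← R4 − (8/5)·R3: [0, 0, 0, -11, 89/5, 7]
R5 ← R5 − (8/5)·R3: [0, 0, 0, -6, 54/5, 7]
R5 ← R5 − (6/11)·R4: [0, 0, 0, 0, 12/11, 35/11]
5 nonzero rows, so rank(T) = 5.
T has 6 columns; by rank–nullity, nullity = 6 − 5 = 1.

1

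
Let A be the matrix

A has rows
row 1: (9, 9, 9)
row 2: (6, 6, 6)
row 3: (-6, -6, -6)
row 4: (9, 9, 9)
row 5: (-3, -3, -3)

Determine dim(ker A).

Row reduce to echelon form.
R2 ← R2 − (2/3)·R1: [0, 0, 0]
R3 ← R3 + (2/3)·R1: [0, 0, 0]
R4 ← R4 − R1: [0, 0, 0]
R5 ← R5 + (1/3)·R1: [0, 0, 0]
1 nonzero row, so rank(A) = 1.
A has 3 columns; by rank–nullity, nullity = 3 − 1 = 2.

2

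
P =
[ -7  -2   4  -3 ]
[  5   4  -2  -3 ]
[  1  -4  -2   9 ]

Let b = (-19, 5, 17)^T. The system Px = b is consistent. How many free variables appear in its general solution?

Row reduce the augmented matrix [P | b].
R2 ← R2 + (5/7)·R1: [0, 18/7, 6/7, -36/7, -60/7]
R3 ← R3 + (1/7)·R1: [0, -30/7, -10/7, 60/7, 100/7]
R3 ← R3 + (5/3)·R2: [0, 0, 0, 0, 0]
The echelon form has 2 nonzero rows, and every pivot lies in the first 4 columns, so rank(P) = rank([P|b]) = 2.
The system is consistent.
Free variables = (unknowns) − (rank) = 4 − 2 = 2.

2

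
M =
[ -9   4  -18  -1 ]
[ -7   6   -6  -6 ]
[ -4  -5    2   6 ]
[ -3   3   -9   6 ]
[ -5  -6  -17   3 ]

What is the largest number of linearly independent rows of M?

4

Row reduce to echelon form.
R2 ← R2 − (7/9)·R1: [0, 26/9, 8, -47/9]
R3 ← R3 − (4/9)·R1: [0, -61/9, 10, 58/9]
R4 ← R4 − (1/3)·R1: [0, 5/3, -3, 19/3]
R5 ← R5 − (5/9)·R1: [0, -74/9, -7, 32/9]
R3 ← R3 + (61/26)·R2: [0, 0, 374/13, -151/26]
R4 ← R4 − (15/26)·R2: [0, 0, -99/13, 243/26]
R5 ← R5 + (37/13)·R2: [0, 0, 205/13, -147/13]
R4 ← R4 + (9/34)·R3: [0, 0, 0, 531/68]
R5 ← R5 − (205/374)·R3: [0, 0, 0, -6077/748]
R5 ← R5 + (103/99)·R4: [0, 0, 0, 0]
Echelon form has 4 nonzero rows, so rank(M) = 4.
The rank gives the maximum number of linearly independent rows: 4.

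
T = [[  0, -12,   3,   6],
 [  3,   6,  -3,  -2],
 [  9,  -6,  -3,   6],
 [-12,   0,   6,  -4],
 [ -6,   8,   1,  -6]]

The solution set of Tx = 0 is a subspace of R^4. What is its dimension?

2

Row reduce to echelon form.
Swap R1 ↔ R2
R3 ← R3 − (3)·R1: [0, -24, 6, 12]
R4 ← R4 + (4)·R1: [0, 24, -6, -12]
R5 ← R5 + (2)·R1: [0, 20, -5, -10]
R3 ← R3 − (2)·R2: [0, 0, 0, 0]
R4 ← R4 + (2)·R2: [0, 0, 0, 0]
R5 ← R5 + (5/3)·R2: [0, 0, 0, 0]
2 nonzero rows, so rank(T) = 2.
T has 4 columns; by rank–nullity, nullity = 4 − 2 = 2.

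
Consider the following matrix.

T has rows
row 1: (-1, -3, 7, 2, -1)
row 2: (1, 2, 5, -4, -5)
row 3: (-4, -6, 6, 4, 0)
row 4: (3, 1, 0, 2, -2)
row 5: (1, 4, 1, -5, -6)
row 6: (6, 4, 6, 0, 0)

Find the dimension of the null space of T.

Row reduce to echelon form.
R2 ← R2 + R1: [0, -1, 12, -2, -6]
R3 ← R3 − (4)·R1: [0, 6, -22, -4, 4]
R4 ← R4 + (3)·R1: [0, -8, 21, 8, -5]
R5 ← R5 + R1: [0, 1, 8, -3, -7]
R6 ← R6 + (6)·R1: [0, -14, 48, 12, -6]
R3 ← R3 + (6)·R2: [0, 0, 50, -16, -32]
R4 ← R4 − (8)·R2: [0, 0, -75, 24, 43]
R5 ← R5 + R2: [0, 0, 20, -5, -13]
R6 ← R6 − (14)·R2: [0, 0, -120, 40, 78]
R4 ← R4 + (3/2)·R3: [0, 0, 0, 0, -5]
R5 ← R5 − (2/5)·R3: [0, 0, 0, 7/5, -1/5]
R6 ← R6 + (12/5)·R3: [0, 0, 0, 8/5, 6/5]
Swap R4 ↔ R5
R6 ← R6 − (8/7)·R4: [0, 0, 0, 0, 10/7]
R6 ← R6 + (2/7)·R5: [0, 0, 0, 0, 0]
5 nonzero rows, so rank(T) = 5.
T has 5 columns; by rank–nullity, nullity = 5 − 5 = 0.

0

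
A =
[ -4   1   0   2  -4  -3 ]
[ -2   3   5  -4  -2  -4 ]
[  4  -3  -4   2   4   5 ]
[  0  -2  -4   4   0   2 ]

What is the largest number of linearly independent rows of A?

Row reduce to echelon form.
R2 ← R2 − (1/2)·R1: [0, 5/2, 5, -5, 0, -5/2]
R3 ← R3 + R1: [0, -2, -4, 4, 0, 2]
R3 ← R3 + (4/5)·R2: [0, 0, 0, 0, 0, 0]
R4 ← R4 + (4/5)·R2: [0, 0, 0, 0, 0, 0]
Echelon form has 2 nonzero rows, so rank(A) = 2.
The rank gives the maximum number of linearly independent rows: 2.

2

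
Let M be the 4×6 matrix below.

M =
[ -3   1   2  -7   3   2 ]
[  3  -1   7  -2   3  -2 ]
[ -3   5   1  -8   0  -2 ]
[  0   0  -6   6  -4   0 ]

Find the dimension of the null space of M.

Row reduce to echelon form.
R2 ← R2 + R1: [0, 0, 9, -9, 6, 0]
R3 ← R3 − R1: [0, 4, -1, -1, -3, -4]
Swap R2 ↔ R3
R4 ← R4 + (2/3)·R3: [0, 0, 0, 0, 0, 0]
3 nonzero rows, so rank(M) = 3.
M has 6 columns; by rank–nullity, nullity = 6 − 3 = 3.

3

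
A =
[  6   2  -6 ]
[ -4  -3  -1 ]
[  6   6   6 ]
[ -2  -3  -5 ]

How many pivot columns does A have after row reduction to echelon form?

Row reduce to echelon form.
R2 ← R2 + (2/3)·R1: [0, -5/3, -5]
R3 ← R3 − R1: [0, 4, 12]
R4 ← R4 + (1/3)·R1: [0, -7/3, -7]
R3 ← R3 + (12/5)·R2: [0, 0, 0]
R4 ← R4 − (7/5)·R2: [0, 0, 0]
Echelon form has 2 nonzero rows, so rank(A) = 2.
Each nonzero row contributes one pivot column: 2 pivot columns.

2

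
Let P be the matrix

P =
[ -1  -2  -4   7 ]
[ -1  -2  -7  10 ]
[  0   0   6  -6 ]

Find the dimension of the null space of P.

2

Row reduce to echelon form.
R2 ← R2 − R1: [0, 0, -3, 3]
R3 ← R3 + (2)·R2: [0, 0, 0, 0]
2 nonzero rows, so rank(P) = 2.
P has 4 columns; by rank–nullity, nullity = 4 − 2 = 2.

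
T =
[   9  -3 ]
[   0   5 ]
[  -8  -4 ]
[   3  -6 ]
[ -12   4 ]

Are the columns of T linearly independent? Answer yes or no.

yes

Row reduce T to echelon form.
R3 ← R3 + (8/9)·R1: [0, -20/3]
R4 ← R4 − (1/3)·R1: [0, -5]
R5 ← R5 + (4/3)·R1: [0, 0]
R3 ← R3 + (4/3)·R2: [0, 0]
R4 ← R4 + R2: [0, 0]
2 pivots among 2 columns.
Every column is a pivot column, so the columns are linearly independent.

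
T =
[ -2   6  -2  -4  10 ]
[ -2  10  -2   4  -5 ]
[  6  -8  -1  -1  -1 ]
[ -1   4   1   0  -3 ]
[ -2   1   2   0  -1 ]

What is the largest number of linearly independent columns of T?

5

Row reduce to echelon form.
R2 ← R2 − R1: [0, 4, 0, 8, -15]
R3 ← R3 + (3)·R1: [0, 10, -7, -13, 29]
R4 ← R4 − (1/2)·R1: [0, 1, 2, 2, -8]
R5 ← R5 − R1: [0, -5, 4, 4, -11]
R3 ← R3 − (5/2)·R2: [0, 0, -7, -33, 133/2]
R4 ← R4 − (1/4)·R2: [0, 0, 2, 0, -17/4]
R5 ← R5 + (5/4)·R2: [0, 0, 4, 14, -119/4]
R4 ← R4 + (2/7)·R3: [0, 0, 0, -66/7, 59/4]
R5 ← R5 + (4/7)·R3: [0, 0, 0, -34/7, 33/4]
R5 ← R5 − (17/33)·R4: [0, 0, 0, 0, 43/66]
Echelon form has 5 nonzero rows, so rank(T) = 5.
The rank gives the maximum number of linearly independent columns: 5.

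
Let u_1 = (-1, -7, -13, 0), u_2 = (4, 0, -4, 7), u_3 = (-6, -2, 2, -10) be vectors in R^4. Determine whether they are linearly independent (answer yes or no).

no

Form the matrix with these vectors as rows and row reduce.
R2 ← R2 + (4)·R1: [0, -28, -56, 7]
R3 ← R3 − (6)·R1: [0, 40, 80, -10]
R3 ← R3 + (10/7)·R2: [0, 0, 0, 0]
2 nonzero rows, so the 3 vectors span a space of dimension 2.
Since 2 < 3, the vectors are linearly dependent.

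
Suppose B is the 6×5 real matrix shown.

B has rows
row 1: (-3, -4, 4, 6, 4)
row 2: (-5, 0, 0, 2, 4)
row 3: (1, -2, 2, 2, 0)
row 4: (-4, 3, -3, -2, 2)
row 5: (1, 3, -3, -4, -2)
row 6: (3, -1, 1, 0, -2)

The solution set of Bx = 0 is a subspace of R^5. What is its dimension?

Row reduce to echelon form.
R2 ← R2 − (5/3)·R1: [0, 20/3, -20/3, -8, -8/3]
R3 ← R3 + (1/3)·R1: [0, -10/3, 10/3, 4, 4/3]
R4 ← R4 − (4/3)·R1: [0, 25/3, -25/3, -10, -10/3]
R5 ← R5 + (1/3)·R1: [0, 5/3, -5/3, -2, -2/3]
R6 ← R6 + R1: [0, -5, 5, 6, 2]
R3 ← R3 + (1/2)·R2: [0, 0, 0, 0, 0]
R4 ← R4 − (5/4)·R2: [0, 0, 0, 0, 0]
R5 ← R5 − (1/4)·R2: [0, 0, 0, 0, 0]
R6 ← R6 + (3/4)·R2: [0, 0, 0, 0, 0]
2 nonzero rows, so rank(B) = 2.
B has 5 columns; by rank–nullity, nullity = 5 − 2 = 3.

3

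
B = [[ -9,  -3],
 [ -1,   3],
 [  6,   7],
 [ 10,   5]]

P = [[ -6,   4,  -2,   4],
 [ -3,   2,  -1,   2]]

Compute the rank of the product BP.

1

First compute BP:
[[ 63, -42,  21, -42],
 [ -3,   2,  -1,   2],
 [-57,  38, -19,  38],
 [-75,  50, -25,  50]]
Now row reduce the product.
R2 ← R2 + (1/21)·R1: [0, 0, 0, 0]
R3 ← R3 + (19/21)·R1: [0, 0, 0, 0]
R4 ← R4 + (25/21)·R1: [0, 0, 0, 0]
1 nonzero row, so rank(BP) = 1.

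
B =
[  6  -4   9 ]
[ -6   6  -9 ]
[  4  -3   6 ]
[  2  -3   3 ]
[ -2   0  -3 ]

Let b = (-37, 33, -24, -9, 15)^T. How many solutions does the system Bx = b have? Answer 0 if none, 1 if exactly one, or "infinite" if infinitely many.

infinite

Row reduce the augmented matrix [B | b].
R2 ← R2 + R1: [0, 2, 0, -4]
R3 ← R3 − (2/3)·R1: [0, -1/3, 0, 2/3]
R4 ← R4 − (1/3)·R1: [0, -5/3, 0, 10/3]
R5 ← R5 + (1/3)·R1: [0, -4/3, 0, 8/3]
R3 ← R3 + (1/6)·R2: [0, 0, 0, 0]
R4 ← R4 + (5/6)·R2: [0, 0, 0, 0]
R5 ← R5 + (2/3)·R2: [0, 0, 0, 0]
The echelon form has 2 nonzero rows, and every pivot lies in the first 3 columns, so rank(B) = rank([B|b]) = 2.
The system is consistent.
rank = 2 < 3 unknowns, so there are infinitely many solutions.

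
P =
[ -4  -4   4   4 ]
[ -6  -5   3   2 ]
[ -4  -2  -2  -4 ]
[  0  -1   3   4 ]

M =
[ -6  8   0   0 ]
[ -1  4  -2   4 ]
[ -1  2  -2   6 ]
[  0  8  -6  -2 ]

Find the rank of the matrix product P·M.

2

First compute PM:
[[ 24,  -8, -24,   0],
 [ 38, -46,  -8,  -6],
 [ 28, -76,  32, -12],
 [ -2,  34, -28,   6]]
Now row reduce the product.
R2 ← R2 − (19/12)·R1: [0, -100/3, 30, -6]
R3 ← R3 − (7/6)·R1: [0, -200/3, 60, -12]
R4 ← R4 + (1/12)·R1: [0, 100/3, -30, 6]
R3 ← R3 − (2)·R2: [0, 0, 0, 0]
R4 ← R4 + R2: [0, 0, 0, 0]
2 nonzero rows, so rank(PM) = 2.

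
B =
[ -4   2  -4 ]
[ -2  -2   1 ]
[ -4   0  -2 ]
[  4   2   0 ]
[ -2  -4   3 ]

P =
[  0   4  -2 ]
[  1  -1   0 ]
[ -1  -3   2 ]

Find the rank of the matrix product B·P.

First compute BP:
[[  6,  -6,   0],
 [ -3,  -9,   6],
 [  2, -10,   4],
 [  2,  14,  -8],
 [ -7, -13,  10]]
Now row reduce the product.
R2 ← R2 + (1/2)·R1: [0, -12, 6]
R3 ← R3 − (1/3)·R1: [0, -8, 4]
R4 ← R4 − (1/3)·R1: [0, 16, -8]
R5 ← R5 + (7/6)·R1: [0, -20, 10]
R3 ← R3 − (2/3)·R2: [0, 0, 0]
R4 ← R4 + (4/3)·R2: [0, 0, 0]
R5 ← R5 − (5/3)·R2: [0, 0, 0]
2 nonzero rows, so rank(BP) = 2.

2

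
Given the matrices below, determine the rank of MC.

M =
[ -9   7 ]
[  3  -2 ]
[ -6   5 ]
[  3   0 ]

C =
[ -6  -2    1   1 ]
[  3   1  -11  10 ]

2

First compute MC:
[[ 75,  25, -86,  61],
 [-24,  -8,  25, -17],
 [ 51,  17, -61,  44],
 [-18,  -6,   3,   3]]
Now row reduce the product.
R2 ← R2 + (8/25)·R1: [0, 0, -63/25, 63/25]
R3 ← R3 − (17/25)·R1: [0, 0, -63/25, 63/25]
R4 ← R4 + (6/25)·R1: [0, 0, -441/25, 441/25]
R3 ← R3 − R2: [0, 0, 0, 0]
R4 ← R4 − (7)·R2: [0, 0, 0, 0]
2 nonzero rows, so rank(MC) = 2.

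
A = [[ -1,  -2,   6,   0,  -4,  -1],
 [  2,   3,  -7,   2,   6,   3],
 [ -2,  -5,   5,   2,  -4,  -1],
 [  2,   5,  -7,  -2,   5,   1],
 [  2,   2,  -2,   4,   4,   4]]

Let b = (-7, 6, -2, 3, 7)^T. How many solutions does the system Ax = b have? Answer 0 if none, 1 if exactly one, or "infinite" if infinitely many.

0

Row reduce the augmented matrix [A | b].
R2 ← R2 + (2)·R1: [0, -1, 5, 2, -2, 1, -8]
R3 ← R3 − (2)·R1: [0, -1, -7, 2, 4, 1, 12]
R4 ← R4 + (2)·R1: [0, 1, 5, -2, -3, -1, -11]
R5 ← R5 + (2)·R1: [0, -2, 10, 4, -4, 2, -7]
R3 ← R3 − R2: [0, 0, -12, 0, 6, 0, 20]
R4 ← R4 + R2: [0, 0, 10, 0, -5, 0, -19]
R5 ← R5 − (2)·R2: [0, 0, 0, 0, 0, 0, 9]
R4 ← R4 + (5/6)·R3: [0, 0, 0, 0, 0, 0, -7/3]
R5 ← R5 + (27/7)·R4: [0, 0, 0, 0, 0, 0, 0]
The echelon form has 4 nonzero rows; the last pivot sits in the augmented column, so rank(A) = 3 but rank([A|b]) = 4.
Since the ranks differ, the system is inconsistent.
It has no solutions.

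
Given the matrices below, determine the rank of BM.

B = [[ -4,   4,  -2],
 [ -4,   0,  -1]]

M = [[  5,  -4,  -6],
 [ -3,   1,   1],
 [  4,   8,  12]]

First compute BM:
[[-40,   4,   4],
 [-24,   8,  12]]
Now row reduce the product.
R2 ← R2 − (3/5)·R1: [0, 28/5, 48/5]
2 nonzero rows, so rank(BM) = 2.

2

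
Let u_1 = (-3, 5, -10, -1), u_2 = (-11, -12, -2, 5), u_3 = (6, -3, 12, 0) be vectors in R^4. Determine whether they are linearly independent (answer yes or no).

no

Form the matrix with these vectors as rows and row reduce.
R2 ← R2 − (11/3)·R1: [0, -91/3, 104/3, 26/3]
R3 ← R3 + (2)·R1: [0, 7, -8, -2]
R3 ← R3 + (3/13)·R2: [0, 0, 0, 0]
2 nonzero rows, so the 3 vectors span a space of dimension 2.
Since 2 < 3, the vectors are linearly dependent.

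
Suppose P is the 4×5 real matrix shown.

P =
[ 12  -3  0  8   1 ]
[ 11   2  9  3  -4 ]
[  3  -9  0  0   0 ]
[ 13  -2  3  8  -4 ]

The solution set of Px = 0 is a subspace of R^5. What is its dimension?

Row reduce to echelon form.
R2 ← R2 − (11/12)·R1: [0, 19/4, 9, -13/3, -59/12]
R3 ← R3 − (1/4)·R1: [0, -33/4, 0, -2, -1/4]
R4 ← R4 − (13/12)·R1: [0, 5/4, 3, -2/3, -61/12]
R3 ← R3 + (33/19)·R2: [0, 0, 297/19, -181/19, -167/19]
R4 ← R4 − (5/19)·R2: [0, 0, 12/19, 9/19, -72/19]
R4 ← R4 − (4/99)·R3: [0, 0, 0, 85/99, -340/99]
4 nonzero rows, so rank(P) = 4.
P has 5 columns; by rank–nullity, nullity = 5 − 4 = 1.

1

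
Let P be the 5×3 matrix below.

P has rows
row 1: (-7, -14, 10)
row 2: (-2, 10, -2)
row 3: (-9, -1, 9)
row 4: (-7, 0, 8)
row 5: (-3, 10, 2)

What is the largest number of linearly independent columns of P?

3

Row reduce to echelon form.
R2 ← R2 − (2/7)·R1: [0, 14, -34/7]
R3 ← R3 − (9/7)·R1: [0, 17, -27/7]
R4 ← R4 − R1: [0, 14, -2]
R5 ← R5 − (3/7)·R1: [0, 16, -16/7]
R3 ← R3 − (17/14)·R2: [0, 0, 100/49]
R4 ← R4 − R2: [0, 0, 20/7]
R5 ← R5 − (8/7)·R2: [0, 0, 160/49]
R4 ← R4 − (7/5)·R3: [0, 0, 0]
R5 ← R5 − (8/5)·R3: [0, 0, 0]
Echelon form has 3 nonzero rows, so rank(P) = 3.
The rank gives the maximum number of linearly independent columns: 3.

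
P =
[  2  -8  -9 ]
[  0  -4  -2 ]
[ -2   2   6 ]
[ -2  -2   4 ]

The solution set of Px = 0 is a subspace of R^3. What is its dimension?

Row reduce to echelon form.
R3 ← R3 + R1: [0, -6, -3]
R4 ← R4 + R1: [0, -10, -5]
R3 ← R3 − (3/2)·R2: [0, 0, 0]
R4 ← R4 − (5/2)·R2: [0, 0, 0]
2 nonzero rows, so rank(P) = 2.
P has 3 columns; by rank–nullity, nullity = 3 − 2 = 1.

1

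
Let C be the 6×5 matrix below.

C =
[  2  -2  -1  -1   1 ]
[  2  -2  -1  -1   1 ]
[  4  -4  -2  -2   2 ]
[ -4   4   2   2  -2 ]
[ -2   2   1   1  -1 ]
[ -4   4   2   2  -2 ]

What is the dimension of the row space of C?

1

Row reduce to echelon form.
R2 ← R2 − R1: [0, 0, 0, 0, 0]
R3 ← R3 − (2)·R1: [0, 0, 0, 0, 0]
R4 ← R4 + (2)·R1: [0, 0, 0, 0, 0]
R5 ← R5 + R1: [0, 0, 0, 0, 0]
R6 ← R6 + (2)·R1: [0, 0, 0, 0, 0]
Echelon form has 1 nonzero row, so rank(C) = 1.
The row space has dimension equal to the rank: 1.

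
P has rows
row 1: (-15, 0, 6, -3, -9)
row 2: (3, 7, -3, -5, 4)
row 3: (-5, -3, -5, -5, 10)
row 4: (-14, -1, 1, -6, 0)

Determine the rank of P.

Row reduce to echelon form.
R2 ← R2 + (1/5)·R1: [0, 7, -9/5, -28/5, 11/5]
R3 ← R3 − (1/3)·R1: [0, -3, -7, -4, 13]
R4 ← R4 − (14/15)·R1: [0, -1, -23/5, -16/5, 42/5]
R3 ← R3 + (3/7)·R2: [0, 0, -272/35, -32/5, 488/35]
R4 ← R4 + (1/7)·R2: [0, 0, -34/7, -4, 61/7]
R4 ← R4 − (5/8)·R3: [0, 0, 0, 0, 0]
Echelon form has 3 nonzero rows, so rank(P) = 3.

3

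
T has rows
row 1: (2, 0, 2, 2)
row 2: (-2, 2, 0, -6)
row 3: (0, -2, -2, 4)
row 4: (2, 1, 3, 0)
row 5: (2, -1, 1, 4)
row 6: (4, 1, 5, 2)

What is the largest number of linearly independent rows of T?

Row reduce to echelon form.
R2 ← R2 + R1: [0, 2, 2, -4]
R4 ← R4 − R1: [0, 1, 1, -2]
R5 ← R5 − R1: [0, -1, -1, 2]
R6 ← R6 − (2)·R1: [0, 1, 1, -2]
R3 ← R3 + R2: [0, 0, 0, 0]
R4 ← R4 − (1/2)·R2: [0, 0, 0, 0]
R5 ← R5 + (1/2)·R2: [0, 0, 0, 0]
R6 ← R6 − (1/2)·R2: [0, 0, 0, 0]
Echelon form has 2 nonzero rows, so rank(T) = 2.
The rank gives the maximum number of linearly independent rows: 2.

2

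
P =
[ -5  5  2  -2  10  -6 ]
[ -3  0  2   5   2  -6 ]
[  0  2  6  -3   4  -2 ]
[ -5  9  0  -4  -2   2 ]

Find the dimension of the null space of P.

Row reduce to echelon form.
R2 ← R2 − (3/5)·R1: [0, -3, 4/5, 31/5, -4, -12/5]
R4 ← R4 − R1: [0, 4, -2, -2, -12, 8]
R3 ← R3 + (2/3)·R2: [0, 0, 98/15, 17/15, 4/3, -18/5]
R4 ← R4 + (4/3)·R2: [0, 0, -14/15, 94/15, -52/3, 24/5]
R4 ← R4 + (1/7)·R3: [0, 0, 0, 45/7, -120/7, 30/7]
4 nonzero rows, so rank(P) = 4.
P has 6 columns; by rank–nullity, nullity = 6 − 4 = 2.

2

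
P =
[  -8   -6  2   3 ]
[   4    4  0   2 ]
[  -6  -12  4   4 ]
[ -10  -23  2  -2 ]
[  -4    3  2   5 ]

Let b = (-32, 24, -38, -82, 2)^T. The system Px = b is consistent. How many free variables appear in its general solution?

Row reduce the augmented matrix [P | b].
R2 ← R2 + (1/2)·R1: [0, 1, 1, 7/2, 8]
R3 ← R3 − (3/4)·R1: [0, -15/2, 5/2, 7/4, -14]
R4 ← R4 − (5/4)·R1: [0, -31/2, -1/2, -23/4, -42]
R5 ← R5 − (1/2)·R1: [0, 6, 1, 7/2, 18]
R3 ← R3 + (15/2)·R2: [0, 0, 10, 28, 46]
R4 ← R4 + (31/2)·R2: [0, 0, 15, 97/2, 82]
R5 ← R5 − (6)·R2: [0, 0, -5, -35/2, -30]
R4 ← R4 − (3/2)·R3: [0, 0, 0, 13/2, 13]
R5 ← R5 + (1/2)·R3: [0, 0, 0, -7/2, -7]
R5 ← R5 + (7/13)·R4: [0, 0, 0, 0, 0]
The echelon form has 4 nonzero rows, and every pivot lies in the first 4 columns, so rank(P) = rank([P|b]) = 4.
The system is consistent.
Free variables = (unknowns) − (rank) = 4 − 4 = 0.

0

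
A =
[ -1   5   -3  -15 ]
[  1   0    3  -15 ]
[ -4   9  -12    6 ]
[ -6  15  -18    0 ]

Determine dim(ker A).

2

Row reduce to echelon form.
R2 ← R2 + R1: [0, 5, 0, -30]
R3 ← R3 − (4)·R1: [0, -11, 0, 66]
R4 ← R4 − (6)·R1: [0, -15, 0, 90]
R3 ← R3 + (11/5)·R2: [0, 0, 0, 0]
R4 ← R4 + (3)·R2: [0, 0, 0, 0]
2 nonzero rows, so rank(A) = 2.
A has 4 columns; by rank–nullity, nullity = 4 − 2 = 2.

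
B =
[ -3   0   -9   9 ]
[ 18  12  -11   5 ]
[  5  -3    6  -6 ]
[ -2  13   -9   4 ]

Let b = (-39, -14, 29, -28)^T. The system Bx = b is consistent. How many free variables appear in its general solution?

0

Row reduce the augmented matrix [B | b].
R2 ← R2 + (6)·R1: [0, 12, -65, 59, -248]
R3 ← R3 + (5/3)·R1: [0, -3, -9, 9, -36]
R4 ← R4 − (2/3)·R1: [0, 13, -3, -2, -2]
R3 ← R3 + (1/4)·R2: [0, 0, -101/4, 95/4, -98]
R4 ← R4 − (13/12)·R2: [0, 0, 809/12, -791/12, 800/3]
R4 ← R4 + (809/303)·R3: [0, 0, 0, -253/101, 506/101]
The echelon form has 4 nonzero rows, and every pivot lies in the first 4 columns, so rank(B) = rank([B|b]) = 4.
The system is consistent.
Free variables = (unknowns) − (rank) = 4 − 4 = 0.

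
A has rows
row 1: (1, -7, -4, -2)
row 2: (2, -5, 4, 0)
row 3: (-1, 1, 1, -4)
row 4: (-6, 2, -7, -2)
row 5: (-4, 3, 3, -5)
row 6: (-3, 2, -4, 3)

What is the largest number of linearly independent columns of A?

Row reduce to echelon form.
R2 ← R2 − (2)·R1: [0, 9, 12, 4]
R3 ← R3 + R1: [0, -6, -3, -6]
R4 ← R4 + (6)·R1: [0, -40, -31, -14]
R5 ← R5 + (4)·R1: [0, -25, -13, -13]
R6 ← R6 + (3)·R1: [0, -19, -16, -3]
R3 ← R3 + (2/3)·R2: [0, 0, 5, -10/3]
R4 ← R4 + (40/9)·R2: [0, 0, 67/3, 34/9]
R5 ← R5 + (25/9)·R2: [0, 0, 61/3, -17/9]
R6 ← R6 + (19/9)·R2: [0, 0, 28/3, 49/9]
R4 ← R4 − (67/15)·R3: [0, 0, 0, 56/3]
R5 ← R5 − (61/15)·R3: [0, 0, 0, 35/3]
R6 ← R6 − (28/15)·R3: [0, 0, 0, 35/3]
R5 ← R5 − (5/8)·R4: [0, 0, 0, 0]
R6 ← R6 − (5/8)·R4: [0, 0, 0, 0]
Echelon form has 4 nonzero rows, so rank(A) = 4.
The rank gives the maximum number of linearly independent columns: 4.

4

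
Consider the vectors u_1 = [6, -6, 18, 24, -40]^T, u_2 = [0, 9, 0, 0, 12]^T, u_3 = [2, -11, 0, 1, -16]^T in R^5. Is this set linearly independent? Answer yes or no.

yes

Form the matrix with these vectors as rows and row reduce.
R3 ← R3 − (1/3)·R1: [0, -9, -6, -7, -8/3]
R3 ← R3 + R2: [0, 0, -6, -7, 28/3]
3 nonzero rows, so the 3 vectors span a space of dimension 3.
Since 3 = 3, the vectors are linearly independent.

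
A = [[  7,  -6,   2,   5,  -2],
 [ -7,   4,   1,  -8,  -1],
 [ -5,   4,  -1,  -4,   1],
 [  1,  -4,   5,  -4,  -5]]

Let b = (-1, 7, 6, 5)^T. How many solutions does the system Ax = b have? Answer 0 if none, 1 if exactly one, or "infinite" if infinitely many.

0

Row reduce the augmented matrix [A | b].
R2 ← R2 + R1: [0, -2, 3, -3, -3, 6]
R3 ← R3 + (5/7)·R1: [0, -2/7, 3/7, -3/7, -3/7, 37/7]
R4 ← R4 − (1/7)·R1: [0, -22/7, 33/7, -33/7, -33/7, 36/7]
R3 ← R3 − (1/7)·R2: [0, 0, 0, 0, 0, 31/7]
R4 ← R4 − (11/7)·R2: [0, 0, 0, 0, 0, -30/7]
R4 ← R4 + (30/31)·R3: [0, 0, 0, 0, 0, 0]
The echelon form has 3 nonzero rows; the last pivot sits in the augmented column, so rank(A) = 2 but rank([A|b]) = 3.
Since the ranks differ, the system is inconsistent.
It has no solutions.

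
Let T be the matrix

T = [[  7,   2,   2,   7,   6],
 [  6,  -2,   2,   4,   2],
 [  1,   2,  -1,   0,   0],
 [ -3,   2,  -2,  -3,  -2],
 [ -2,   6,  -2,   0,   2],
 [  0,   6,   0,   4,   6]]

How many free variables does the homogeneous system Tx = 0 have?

2

Row reduce to echelon form.
R2 ← R2 − (6/7)·R1: [0, -26/7, 2/7, -2, -22/7]
R3 ← R3 − (1/7)·R1: [0, 12/7, -9/7, -1, -6/7]
R4 ← R4 + (3/7)·R1: [0, 20/7, -8/7, 0, 4/7]
R5 ← R5 + (2/7)·R1: [0, 46/7, -10/7, 2, 26/7]
R3 ← R3 + (6/13)·R2: [0, 0, -15/13, -25/13, -30/13]
R4 ← R4 + (10/13)·R2: [0, 0, -12/13, -20/13, -24/13]
R5 ← R5 + (23/13)·R2: [0, 0, -12/13, -20/13, -24/13]
R6 ← R6 + (21/13)·R2: [0, 0, 6/13, 10/13, 12/13]
R4 ← R4 − (4/5)·R3: [0, 0, 0, 0, 0]
R5 ← R5 − (4/5)·R3: [0, 0, 0, 0, 0]
R6 ← R6 + (2/5)·R3: [0, 0, 0, 0, 0]
3 nonzero rows, so rank(T) = 3.
T has 5 columns; by rank–nullity, nullity = 5 − 3 = 2.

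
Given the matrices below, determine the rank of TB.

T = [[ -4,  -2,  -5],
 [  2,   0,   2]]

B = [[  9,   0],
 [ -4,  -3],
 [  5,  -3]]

2

First compute TB:
[[-53,  21],
 [ 28,  -6]]
Now row reduce the product.
R2 ← R2 + (28/53)·R1: [0, 270/53]
2 nonzero rows, so rank(TB) = 2.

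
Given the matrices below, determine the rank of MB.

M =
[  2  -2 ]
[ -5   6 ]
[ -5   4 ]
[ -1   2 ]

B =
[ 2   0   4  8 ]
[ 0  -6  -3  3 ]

First compute MB:
[[  4,  12,  14,  10],
 [-10, -36, -38, -22],
 [-10, -24, -32, -28],
 [ -2, -12, -10,  -2]]
Now row reduce the product.
R2 ← R2 + (5/2)·R1: [0, -6, -3, 3]
R3 ← R3 + (5/2)·R1: [0, 6, 3, -3]
R4 ← R4 + (1/2)·R1: [0, -6, -3, 3]
R3 ← R3 + R2: [0, 0, 0, 0]
R4 ← R4 − R2: [0, 0, 0, 0]
2 nonzero rows, so rank(MB) = 2.

2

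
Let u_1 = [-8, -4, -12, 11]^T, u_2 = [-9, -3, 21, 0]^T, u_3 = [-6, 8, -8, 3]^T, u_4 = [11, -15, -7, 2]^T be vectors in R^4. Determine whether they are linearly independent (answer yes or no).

no

Form the matrix with these vectors as rows and row reduce.
R2 ← R2 − (9/8)·R1: [0, 3/2, 69/2, -99/8]
R3 ← R3 − (3/4)·R1: [0, 11, 1, -21/4]
R4 ← R4 + (11/8)·R1: [0, -41/2, -47/2, 137/8]
R3 ← R3 − (22/3)·R2: [0, 0, -252, 171/2]
R4 ← R4 + (41/3)·R2: [0, 0, 448, -152]
R4 ← R4 + (16/9)·R3: [0, 0, 0, 0]
3 nonzero rows, so the 4 vectors span a space of dimension 3.
Since 3 < 4, the vectors are linearly dependent.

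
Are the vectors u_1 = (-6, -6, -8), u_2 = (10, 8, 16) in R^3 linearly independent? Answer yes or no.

yes

Form the matrix with these vectors as rows and row reduce.
R2 ← R2 + (5/3)·R1: [0, -2, 8/3]
2 nonzero rows, so the 2 vectors span a space of dimension 2.
Since 2 = 2, the vectors are linearly independent.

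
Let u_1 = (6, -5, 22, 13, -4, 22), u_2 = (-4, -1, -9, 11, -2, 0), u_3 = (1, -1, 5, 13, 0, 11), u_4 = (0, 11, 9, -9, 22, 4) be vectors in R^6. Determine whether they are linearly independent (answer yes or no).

Form the matrix with these vectors as rows and row reduce.
R2 ← R2 + (2/3)·R1: [0, -13/3, 17/3, 59/3, -14/3, 44/3]
R3 ← R3 − (1/6)·R1: [0, -1/6, 4/3, 65/6, 2/3, 22/3]
R3 ← R3 − (1/26)·R2: [0, 0, 29/26, 131/13, 11/13, 88/13]
R4 ← R4 + (33/13)·R2: [0, 0, 304/13, 532/13, 132/13, 536/13]
R4 ← R4 − (608/29)·R3: [0, 0, 0, -4940/29, -220/29, -2920/29]
4 nonzero rows, so the 4 vectors span a space of dimension 4.
Since 4 = 4, the vectors are linearly independent.

yes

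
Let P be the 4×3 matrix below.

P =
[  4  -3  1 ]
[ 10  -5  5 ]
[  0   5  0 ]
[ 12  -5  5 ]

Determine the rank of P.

Row reduce to echelon form.
R2 ← R2 − (5/2)·R1: [0, 5/2, 5/2]
R4 ← R4 − (3)·R1: [0, 4, 2]
R3 ← R3 − (2)·R2: [0, 0, -5]
R4 ← R4 − (8/5)·R2: [0, 0, -2]
R4 ← R4 − (2/5)·R3: [0, 0, 0]
Echelon form has 3 nonzero rows, so rank(P) = 3.

3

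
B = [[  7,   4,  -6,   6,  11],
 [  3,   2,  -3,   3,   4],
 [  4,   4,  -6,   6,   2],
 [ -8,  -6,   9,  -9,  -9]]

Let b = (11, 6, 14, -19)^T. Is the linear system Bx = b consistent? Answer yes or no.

Row reduce the augmented matrix [B | b].
R2 ← R2 − (3/7)·R1: [0, 2/7, -3/7, 3/7, -5/7, 9/7]
R3 ← R3 − (4/7)·R1: [0, 12/7, -18/7, 18/7, -30/7, 54/7]
R4 ← R4 + (8/7)·R1: [0, -10/7, 15/7, -15/7, 25/7, -45/7]
R3 ← R3 − (6)·R2: [0, 0, 0, 0, 0, 0]
R4 ← R4 + (5)·R2: [0, 0, 0, 0, 0, 0]
The echelon form has 2 nonzero rows, and every pivot lies in the first 5 columns, so rank(B) = rank([B|b]) = 2.
The system is consistent.

yes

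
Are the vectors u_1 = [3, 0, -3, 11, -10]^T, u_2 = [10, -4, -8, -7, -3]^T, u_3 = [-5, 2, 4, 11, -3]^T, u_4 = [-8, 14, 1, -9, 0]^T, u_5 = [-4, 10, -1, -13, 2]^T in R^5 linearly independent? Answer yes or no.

Form the matrix with these vectors as rows and row reduce.
R2 ← R2 − (10/3)·R1: [0, -4, 2, -131/3, 91/3]
R3 ← R3 + (5/3)·R1: [0, 2, -1, 88/3, -59/3]
R4 ← R4 + (8/3)·R1: [0, 14, -7, 61/3, -80/3]
R5 ← R5 + (4/3)·R1: [0, 10, -5, 5/3, -34/3]
R3 ← R3 + (1/2)·R2: [0, 0, 0, 15/2, -9/2]
R4 ← R4 + (7/2)·R2: [0, 0, 0, -265/2, 159/2]
R5 ← R5 + (5/2)·R2: [0, 0, 0, -215/2, 129/2]
R4 ← R4 + (53/3)·R3: [0, 0, 0, 0, 0]
R5 ← R5 + (43/3)·R3: [0, 0, 0, 0, 0]
3 nonzero rows, so the 5 vectors span a space of dimension 3.
Since 3 < 5, the vectors are linearly dependent.

no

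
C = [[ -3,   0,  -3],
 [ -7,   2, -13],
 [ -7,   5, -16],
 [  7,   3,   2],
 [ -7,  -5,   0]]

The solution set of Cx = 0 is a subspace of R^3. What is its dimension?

0

Row reduce to echelon form.
R2 ← R2 − (7/3)·R1: [0, 2, -6]
R3 ← R3 − (7/3)·R1: [0, 5, -9]
R4 ← R4 + (7/3)·R1: [0, 3, -5]
R5 ← R5 − (7/3)·R1: [0, -5, 7]
R3 ← R3 − (5/2)·R2: [0, 0, 6]
R4 ← R4 − (3/2)·R2: [0, 0, 4]
R5 ← R5 + (5/2)·R2: [0, 0, -8]
R4 ← R4 − (2/3)·R3: [0, 0, 0]
R5 ← R5 + (4/3)·R3: [0, 0, 0]
3 nonzero rows, so rank(C) = 3.
C has 3 columns; by rank–nullity, nullity = 3 − 3 = 0.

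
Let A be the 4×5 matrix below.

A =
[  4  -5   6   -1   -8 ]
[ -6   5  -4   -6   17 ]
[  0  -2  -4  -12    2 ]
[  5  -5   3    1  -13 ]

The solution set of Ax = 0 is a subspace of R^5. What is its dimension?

Row reduce to echelon form.
R2 ← R2 + (3/2)·R1: [0, -5/2, 5, -15/2, 5]
R4 ← R4 − (5/4)·R1: [0, 5/4, -9/2, 9/4, -3]
R3 ← R3 − (4/5)·R2: [0, 0, -8, -6, -2]
R4 ← R4 + (1/2)·R2: [0, 0, -2, -3/2, -1/2]
R4 ← R4 − (1/4)·R3: [0, 0, 0, 0, 0]
3 nonzero rows, so rank(A) = 3.
A has 5 columns; by rank–nullity, nullity = 5 − 3 = 2.

2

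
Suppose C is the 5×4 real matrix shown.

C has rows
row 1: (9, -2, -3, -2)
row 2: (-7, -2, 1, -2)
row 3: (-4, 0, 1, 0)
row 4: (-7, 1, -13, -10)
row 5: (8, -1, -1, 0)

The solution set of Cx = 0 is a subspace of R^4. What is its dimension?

Row reduce to echelon form.
R2 ← R2 + (7/9)·R1: [0, -32/9, -4/3, -32/9]
R3 ← R3 + (4/9)·R1: [0, -8/9, -1/3, -8/9]
R4 ← R4 + (7/9)·R1: [0, -5/9, -46/3, -104/9]
R5 ← R5 − (8/9)·R1: [0, 7/9, 5/3, 16/9]
R3 ← R3 − (1/4)·R2: [0, 0, 0, 0]
R4 ← R4 − (5/32)·R2: [0, 0, -121/8, -11]
R5 ← R5 + (7/32)·R2: [0, 0, 11/8, 1]
Swap R3 ↔ R4
R5 ← R5 + (1/11)·R3: [0, 0, 0, 0]
3 nonzero rows, so rank(C) = 3.
C has 4 columns; by rank–nullity, nullity = 4 − 3 = 1.

1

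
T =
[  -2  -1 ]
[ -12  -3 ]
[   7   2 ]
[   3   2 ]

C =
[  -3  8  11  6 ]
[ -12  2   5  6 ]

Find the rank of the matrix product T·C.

First compute TC:
[[ 18, -18, -27, -18],
 [ 72, -102, -147, -90],
 [-45,  60,  87,  54],
 [-33,  28,  43,  30]]
Now row reduce the product.
R2 ← R2 − (4)·R1: [0, -30, -39, -18]
R3 ← R3 + (5/2)·R1: [0, 15, 39/2, 9]
R4 ← R4 + (11/6)·R1: [0, -5, -13/2, -3]
R3 ← R3 + (1/2)·R2: [0, 0, 0, 0]
R4 ← R4 − (1/6)·R2: [0, 0, 0, 0]
2 nonzero rows, so rank(TC) = 2.

2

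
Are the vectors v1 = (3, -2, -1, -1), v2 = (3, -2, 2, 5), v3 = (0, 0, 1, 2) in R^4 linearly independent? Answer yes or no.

no

Form the matrix with these vectors as rows and row reduce.
R2 ← R2 − R1: [0, 0, 3, 6]
R3 ← R3 − (1/3)·R2: [0, 0, 0, 0]
2 nonzero rows, so the 3 vectors span a space of dimension 2.
Since 2 < 3, the vectors are linearly dependent.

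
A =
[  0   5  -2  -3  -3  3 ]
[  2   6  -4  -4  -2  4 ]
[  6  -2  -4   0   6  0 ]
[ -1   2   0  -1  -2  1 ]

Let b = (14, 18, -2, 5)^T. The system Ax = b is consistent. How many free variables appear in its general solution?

4

Row reduce the augmented matrix [A | b].
Swap R1 ↔ R2
R3 ← R3 − (3)·R1: [0, -20, 8, 12, 12, -12, -56]
R4 ← R4 + (1/2)·R1: [0, 5, -2, -3, -3, 3, 14]
R3 ← R3 + (4)·R2: [0, 0, 0, 0, 0, 0, 0]
R4 ← R4 − R2: [0, 0, 0, 0, 0, 0, 0]
The echelon form has 2 nonzero rows, and every pivot lies in the first 6 columns, so rank(A) = rank([A|b]) = 2.
The system is consistent.
Free variables = (unknowns) − (rank) = 6 − 2 = 4.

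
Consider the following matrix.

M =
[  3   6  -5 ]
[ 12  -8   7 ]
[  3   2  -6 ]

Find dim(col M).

3

Row reduce to echelon form.
R2 ← R2 − (4)·R1: [0, -32, 27]
R3 ← R3 − R1: [0, -4, -1]
R3 ← R3 − (1/8)·R2: [0, 0, -35/8]
Echelon form has 3 nonzero rows, so rank(M) = 3.
The column space has dimension equal to the rank: 3.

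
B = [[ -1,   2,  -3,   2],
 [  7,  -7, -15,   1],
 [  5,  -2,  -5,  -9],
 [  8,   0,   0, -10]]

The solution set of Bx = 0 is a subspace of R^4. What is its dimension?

Row reduce to echelon form.
R2 ← R2 + (7)·R1: [0, 7, -36, 15]
R3 ← R3 + (5)·R1: [0, 8, -20, 1]
R4 ← R4 + (8)·R1: [0, 16, -24, 6]
R3 ← R3 − (8/7)·R2: [0, 0, 148/7, -113/7]
R4 ← R4 − (16/7)·R2: [0, 0, 408/7, -198/7]
R4 ← R4 − (102/37)·R3: [0, 0, 0, 600/37]
4 nonzero rows, so rank(B) = 4.
B has 4 columns; by rank–nullity, nullity = 4 − 4 = 0.

0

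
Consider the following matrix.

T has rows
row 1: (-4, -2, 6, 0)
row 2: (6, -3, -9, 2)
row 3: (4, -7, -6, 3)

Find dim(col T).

2

Row reduce to echelon form.
R2 ← R2 + (3/2)·R1: [0, -6, 0, 2]
R3 ← R3 + R1: [0, -9, 0, 3]
R3 ← R3 − (3/2)·R2: [0, 0, 0, 0]
Echelon form has 2 nonzero rows, so rank(T) = 2.
The column space has dimension equal to the rank: 2.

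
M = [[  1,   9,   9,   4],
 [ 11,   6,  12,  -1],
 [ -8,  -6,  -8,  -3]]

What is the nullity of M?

1

Row reduce to echelon form.
R2 ← R2 − (11)·R1: [0, -93, -87, -45]
R3 ← R3 + (8)·R1: [0, 66, 64, 29]
R3 ← R3 + (22/31)·R2: [0, 0, 70/31, -91/31]
3 nonzero rows, so rank(M) = 3.
M has 4 columns; by rank–nullity, nullity = 4 − 3 = 1.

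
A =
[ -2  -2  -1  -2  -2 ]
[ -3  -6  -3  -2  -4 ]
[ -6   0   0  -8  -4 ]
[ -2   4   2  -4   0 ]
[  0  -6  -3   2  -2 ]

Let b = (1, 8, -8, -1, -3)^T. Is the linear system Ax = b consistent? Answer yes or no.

no

Row reduce the augmented matrix [A | b].
R2 ← R2 − (3/2)·R1: [0, -3, -3/2, 1, -1, 13/2]
R3 ← R3 − (3)·R1: [0, 6, 3, -2, 2, -11]
R4 ← R4 − R1: [0, 6, 3, -2, 2, -2]
R3 ← R3 + (2)·R2: [0, 0, 0, 0, 0, 2]
R4 ← R4 + (2)·R2: [0, 0, 0, 0, 0, 11]
R5 ← R5 − (2)·R2: [0, 0, 0, 0, 0, -16]
R4 ← R4 − (11/2)·R3: [0, 0, 0, 0, 0, 0]
R5 ← R5 + (8)·R3: [0, 0, 0, 0, 0, 0]
The echelon form has 3 nonzero rows; the last pivot sits in the augmented column, so rank(A) = 2 but rank([A|b]) = 3.
Since the ranks differ, the system is inconsistent.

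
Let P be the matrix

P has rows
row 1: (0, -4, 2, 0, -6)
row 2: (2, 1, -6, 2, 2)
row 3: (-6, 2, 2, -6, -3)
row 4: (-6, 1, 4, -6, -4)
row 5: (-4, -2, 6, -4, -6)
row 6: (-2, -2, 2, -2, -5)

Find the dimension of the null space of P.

Row reduce to echelon form.
Swap R1 ↔ R2
R3 ← R3 + (3)·R1: [0, 5, -16, 0, 3]
R4 ← R4 + (3)·R1: [0, 4, -14, 0, 2]
R5 ← R5 + (2)·R1: [0, 0, -6, 0, -2]
R6 ← R6 + R1: [0, -1, -4, 0, -3]
R3 ← R3 + (5/4)·R2: [0, 0, -27/2, 0, -9/2]
R4 ← R4 + R2: [0, 0, -12, 0, -4]
R6 ← R6 − (1/4)·R2: [0, 0, -9/2, 0, -3/2]
R4 ← R4 − (8/9)·R3: [0, 0, 0, 0, 0]
R5 ← R5 − (4/9)·R3: [0, 0, 0, 0, 0]
R6 ← R6 − (1/3)·R3: [0, 0, 0, 0, 0]
3 nonzero rows, so rank(P) = 3.
P has 5 columns; by rank–nullity, nullity = 5 − 3 = 2.

2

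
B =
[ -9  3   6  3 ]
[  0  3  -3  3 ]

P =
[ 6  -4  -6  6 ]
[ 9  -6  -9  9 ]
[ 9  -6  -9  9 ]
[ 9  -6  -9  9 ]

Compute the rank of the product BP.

First compute BP:
[[ 54, -36, -54,  54],
 [ 27, -18, -27,  27]]
Now row reduce the product.
R2 ← R2 − (1/2)·R1: [0, 0, 0, 0]
1 nonzero row, so rank(BP) = 1.

1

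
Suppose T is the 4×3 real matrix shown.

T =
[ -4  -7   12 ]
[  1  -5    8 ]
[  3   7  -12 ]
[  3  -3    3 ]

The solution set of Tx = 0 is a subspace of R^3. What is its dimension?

Row reduce to echelon form.
R2 ← R2 + (1/4)·R1: [0, -27/4, 11]
R3 ← R3 + (3/4)·R1: [0, 7/4, -3]
R4 ← R4 + (3/4)·R1: [0, -33/4, 12]
R3 ← R3 + (7/27)·R2: [0, 0, -4/27]
R4 ← R4 − (11/9)·R2: [0, 0, -13/9]
R4 ← R4 − (39/4)·R3: [0, 0, 0]
3 nonzero rows, so rank(T) = 3.
T has 3 columns; by rank–nullity, nullity = 3 − 3 = 0.

0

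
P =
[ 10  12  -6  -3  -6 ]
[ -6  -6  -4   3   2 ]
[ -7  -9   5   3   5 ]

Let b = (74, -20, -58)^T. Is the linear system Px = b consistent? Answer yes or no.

yes

Row reduce the augmented matrix [P | b].
R2 ← R2 + (3/5)·R1: [0, 6/5, -38/5, 6/5, -8/5, 122/5]
R3 ← R3 + (7/10)·R1: [0, -3/5, 4/5, 9/10, 4/5, -31/5]
R3 ← R3 + (1/2)·R2: [0, 0, -3, 3/2, 0, 6]
The echelon form has 3 nonzero rows, and every pivot lies in the first 5 columns, so rank(P) = rank([P|b]) = 3.
The system is consistent.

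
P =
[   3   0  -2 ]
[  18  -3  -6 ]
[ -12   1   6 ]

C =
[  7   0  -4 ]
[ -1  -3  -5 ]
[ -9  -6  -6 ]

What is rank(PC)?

First compute PC:
[[ 39,  12,   0],
 [183,  45, -21],
 [-139, -39,   7]]
Now row reduce the product.
R2 ← R2 − (61/13)·R1: [0, -147/13, -21]
R3 ← R3 + (139/39)·R1: [0, 49/13, 7]
R3 ← R3 + (1/3)·R2: [0, 0, 0]
2 nonzero rows, so rank(PC) = 2.

2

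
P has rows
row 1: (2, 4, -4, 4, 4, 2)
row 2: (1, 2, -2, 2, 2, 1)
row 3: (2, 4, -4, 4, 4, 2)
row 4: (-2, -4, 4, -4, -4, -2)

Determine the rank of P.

Row reduce to echelon form.
R2 ← R2 − (1/2)·R1: [0, 0, 0, 0, 0, 0]
R3 ← R3 − R1: [0, 0, 0, 0, 0, 0]
R4 ← R4 + R1: [0, 0, 0, 0, 0, 0]
Echelon form has 1 nonzero row, so rank(P) = 1.

1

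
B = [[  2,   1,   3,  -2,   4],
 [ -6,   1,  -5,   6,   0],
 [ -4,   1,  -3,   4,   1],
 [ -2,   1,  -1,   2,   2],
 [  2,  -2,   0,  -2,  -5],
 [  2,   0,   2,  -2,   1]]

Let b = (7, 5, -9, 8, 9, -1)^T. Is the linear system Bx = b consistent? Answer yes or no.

Row reduce the augmented matrix [B | b].
R2 ← R2 + (3)·R1: [0, 4, 4, 0, 12, 26]
R3 ← R3 + (2)·R1: [0, 3, 3, 0, 9, 5]
R4 ← R4 + R1: [0, 2, 2, 0, 6, 15]
R5 ← R5 − R1: [0, -3, -3, 0, -9, 2]
R6 ← R6 − R1: [0, -1, -1, 0, -3, -8]
R3 ← R3 − (3/4)·R2: [0, 0, 0, 0, 0, -29/2]
R4 ← R4 − (1/2)·R2: [0, 0, 0, 0, 0, 2]
R5 ← R5 + (3/4)·R2: [0, 0, 0, 0, 0, 43/2]
R6 ← R6 + (1/4)·R2: [0, 0, 0, 0, 0, -3/2]
R4 ← R4 + (4/29)·R3: [0, 0, 0, 0, 0, 0]
R5 ← R5 + (43/29)·R3: [0, 0, 0, 0, 0, 0]
R6 ← R6 − (3/29)·R3: [0, 0, 0, 0, 0, 0]
The echelon form has 3 nonzero rows; the last pivot sits in the augmented column, so rank(B) = 2 but rank([B|b]) = 3.
Since the ranks differ, the system is inconsistent.

no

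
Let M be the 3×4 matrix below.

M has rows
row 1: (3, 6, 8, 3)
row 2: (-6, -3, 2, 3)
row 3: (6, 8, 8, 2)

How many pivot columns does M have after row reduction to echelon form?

2

Row reduce to echelon form.
R2 ← R2 + (2)·R1: [0, 9, 18, 9]
R3 ← R3 − (2)·R1: [0, -4, -8, -4]
R3 ← R3 + (4/9)·R2: [0, 0, 0, 0]
Echelon form has 2 nonzero rows, so rank(M) = 2.
Each nonzero row contributes one pivot column: 2 pivot columns.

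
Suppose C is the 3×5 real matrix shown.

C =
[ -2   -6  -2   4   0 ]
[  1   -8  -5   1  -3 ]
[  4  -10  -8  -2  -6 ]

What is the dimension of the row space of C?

Row reduce to echelon form.
R2 ← R2 + (1/2)·R1: [0, -11, -6, 3, -3]
R3 ← R3 + (2)·R1: [0, -22, -12, 6, -6]
R3 ← R3 − (2)·R2: [0, 0, 0, 0, 0]
Echelon form has 2 nonzero rows, so rank(C) = 2.
The row space has dimension equal to the rank: 2.

2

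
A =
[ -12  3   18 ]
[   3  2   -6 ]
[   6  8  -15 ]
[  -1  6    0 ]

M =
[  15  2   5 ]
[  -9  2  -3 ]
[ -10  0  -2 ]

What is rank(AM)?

3

First compute AM:
[[-387, -18, -105],
 [ 87,  10,  21],
 [168,  28,  36],
 [-69,  10, -23]]
Now row reduce the product.
R2 ← R2 + (29/129)·R1: [0, 256/43, -112/43]
R3 ← R3 + (56/129)·R1: [0, 868/43, -412/43]
R4 ← R4 − (23/129)·R1: [0, 568/43, -184/43]
R3 ← R3 − (217/64)·R2: [0, 0, -3/4]
R4 ← R4 − (71/32)·R2: [0, 0, 3/2]
R4 ← R4 + (2)·R3: [0, 0, 0]
3 nonzero rows, so rank(AM) = 3.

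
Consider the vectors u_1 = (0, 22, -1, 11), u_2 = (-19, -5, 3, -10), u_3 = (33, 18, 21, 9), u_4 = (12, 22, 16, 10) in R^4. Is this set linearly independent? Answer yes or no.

yes

Form the matrix with these vectors as rows and row reduce.
Swap R1 ↔ R2
R3 ← R3 + (33/19)·R1: [0, 177/19, 498/19, -159/19]
R4 ← R4 + (12/19)·R1: [0, 358/19, 340/19, 70/19]
R3 ← R3 − (177/418)·R2: [0, 0, 11133/418, -495/38]
R4 ← R4 − (179/209)·R2: [0, 0, 3919/209, -109/19]
R4 ← R4 − (7838/11133)·R3: [0, 0, 0, 4248/1237]
4 nonzero rows, so the 4 vectors span a space of dimension 4.
Since 4 = 4, the vectors are linearly independent.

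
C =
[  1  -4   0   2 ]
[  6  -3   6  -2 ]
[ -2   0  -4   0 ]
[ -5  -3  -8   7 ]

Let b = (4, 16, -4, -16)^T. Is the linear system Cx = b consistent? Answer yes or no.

Row reduce the augmented matrix [C | b].
R2 ← R2 − (6)·R1: [0, 21, 6, -14, -8]
R3 ← R3 + (2)·R1: [0, -8, -4, 4, 4]
R4 ← R4 + (5)·R1: [0, -23, -8, 17, 4]
R3 ← R3 + (8/21)·R2: [0, 0, -12/7, -4/3, 20/21]
R4 ← R4 + (23/21)·R2: [0, 0, -10/7, 5/3, -100/21]
R4 ← R4 − (5/6)·R3: [0, 0, 0, 25/9, -50/9]
The echelon form has 4 nonzero rows, and every pivot lies in the first 4 columns, so rank(C) = rank([C|b]) = 4.
The system is consistent.

yes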